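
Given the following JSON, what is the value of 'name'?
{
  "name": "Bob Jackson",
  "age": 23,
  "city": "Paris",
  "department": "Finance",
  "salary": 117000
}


Looking up field 'name'
Value: Bob Jackson

Bob Jackson


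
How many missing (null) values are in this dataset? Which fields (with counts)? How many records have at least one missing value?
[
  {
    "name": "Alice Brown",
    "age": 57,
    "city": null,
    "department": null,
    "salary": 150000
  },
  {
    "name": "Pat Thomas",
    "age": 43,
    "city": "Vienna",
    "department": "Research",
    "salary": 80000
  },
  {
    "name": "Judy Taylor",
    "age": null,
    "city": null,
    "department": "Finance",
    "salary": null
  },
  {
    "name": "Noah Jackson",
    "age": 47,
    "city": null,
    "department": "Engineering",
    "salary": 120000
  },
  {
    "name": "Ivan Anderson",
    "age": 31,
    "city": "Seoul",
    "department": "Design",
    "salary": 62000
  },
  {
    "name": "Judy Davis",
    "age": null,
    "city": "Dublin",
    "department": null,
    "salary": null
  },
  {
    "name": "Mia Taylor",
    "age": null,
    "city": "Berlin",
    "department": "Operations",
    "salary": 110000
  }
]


Checking for missing (null) values in 7 records:

  Alice Brown: city, department
  Pat Thomas: complete
  Judy Taylor: age, city, salary
  Noah Jackson: city
  Ivan Anderson: complete
  Judy Davis: age, department, salary
  Mia Taylor: age

Per field:
  name: 0 missing
  age: 3 missing
  city: 3 missing
  department: 2 missing
  salary: 2 missing

Total missing values: 10
Records with any missing: 5

10 missing values (age: 3, city: 3, department: 2, salary: 2); 5 incomplete records


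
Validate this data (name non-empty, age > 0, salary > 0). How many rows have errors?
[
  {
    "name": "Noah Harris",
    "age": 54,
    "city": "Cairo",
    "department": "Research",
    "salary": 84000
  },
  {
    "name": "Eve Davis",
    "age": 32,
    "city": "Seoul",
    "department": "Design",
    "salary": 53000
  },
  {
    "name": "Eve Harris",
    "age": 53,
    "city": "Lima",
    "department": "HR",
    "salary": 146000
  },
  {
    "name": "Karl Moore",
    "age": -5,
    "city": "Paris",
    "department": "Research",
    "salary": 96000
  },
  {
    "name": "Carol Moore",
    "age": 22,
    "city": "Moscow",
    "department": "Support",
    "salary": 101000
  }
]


Validating 5 records:
Rules: name non-empty, age > 0, salary > 0

  Row 1 (Noah Harris): OK
  Row 2 (Eve Davis): OK
  Row 3 (Eve Harris): OK
  Row 4 (Karl Moore): negative age: -5
  Row 5 (Carol Moore): OK

Total errors: 1

1 errors


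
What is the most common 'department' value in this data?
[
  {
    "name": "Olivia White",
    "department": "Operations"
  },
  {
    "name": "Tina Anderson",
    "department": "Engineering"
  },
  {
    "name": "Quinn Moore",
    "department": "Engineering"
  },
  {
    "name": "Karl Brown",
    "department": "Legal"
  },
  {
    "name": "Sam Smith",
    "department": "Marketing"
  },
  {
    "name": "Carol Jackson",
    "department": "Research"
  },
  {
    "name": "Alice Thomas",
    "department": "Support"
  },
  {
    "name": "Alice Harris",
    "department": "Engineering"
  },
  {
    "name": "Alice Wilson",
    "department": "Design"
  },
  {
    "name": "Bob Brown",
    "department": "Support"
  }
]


Counting 'department' values across 10 records:

  Engineering: 3 ###
  Support: 2 ##
  Operations: 1 #
  Legal: 1 #
  Marketing: 1 #
  Research: 1 #
  Design: 1 #

Most common: Engineering (3 times)

Engineering (3 times)


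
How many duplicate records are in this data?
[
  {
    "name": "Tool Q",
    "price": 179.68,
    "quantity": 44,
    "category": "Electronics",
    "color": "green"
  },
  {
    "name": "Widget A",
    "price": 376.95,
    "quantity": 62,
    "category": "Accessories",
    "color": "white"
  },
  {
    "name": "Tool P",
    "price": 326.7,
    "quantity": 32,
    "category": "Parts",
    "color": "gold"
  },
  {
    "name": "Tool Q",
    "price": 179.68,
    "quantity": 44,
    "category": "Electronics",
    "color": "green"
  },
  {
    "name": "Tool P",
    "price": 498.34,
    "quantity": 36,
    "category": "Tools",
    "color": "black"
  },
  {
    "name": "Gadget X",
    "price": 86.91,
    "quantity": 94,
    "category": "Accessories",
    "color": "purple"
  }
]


Checking 6 records for duplicates:

  Row 1: Tool Q ($179.68, qty 44)
  Row 2: Widget A ($376.95, qty 62)
  Row 3: Tool P ($326.7, qty 32)
  Row 4: Tool Q ($179.68, qty 44) <-- DUPLICATE
  Row 5: Tool P ($498.34, qty 36)
  Row 6: Gadget X ($86.91, qty 94)

Duplicates found: 1
Unique records: 5

1 duplicates, 5 unique


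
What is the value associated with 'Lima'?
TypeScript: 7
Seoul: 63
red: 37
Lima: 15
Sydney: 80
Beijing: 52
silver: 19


Looking up key 'Lima'
Value: 15

15


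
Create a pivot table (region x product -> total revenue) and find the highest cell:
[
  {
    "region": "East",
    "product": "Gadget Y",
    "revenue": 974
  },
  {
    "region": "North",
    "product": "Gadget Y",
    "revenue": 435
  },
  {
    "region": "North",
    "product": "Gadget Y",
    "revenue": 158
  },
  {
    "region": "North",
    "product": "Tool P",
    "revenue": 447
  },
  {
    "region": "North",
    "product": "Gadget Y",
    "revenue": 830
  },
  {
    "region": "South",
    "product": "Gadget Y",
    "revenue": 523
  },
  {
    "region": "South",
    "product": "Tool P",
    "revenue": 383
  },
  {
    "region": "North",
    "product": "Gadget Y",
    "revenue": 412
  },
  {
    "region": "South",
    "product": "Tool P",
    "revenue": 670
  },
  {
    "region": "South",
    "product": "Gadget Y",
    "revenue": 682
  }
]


Pivot: region (rows) x product (columns) -> total revenue

     Gadget Y      Tool P      
East           974             0  
North         1835           447  
South         1205          1053  

Highest: North / Gadget Y = $1835

North / Gadget Y = $1835


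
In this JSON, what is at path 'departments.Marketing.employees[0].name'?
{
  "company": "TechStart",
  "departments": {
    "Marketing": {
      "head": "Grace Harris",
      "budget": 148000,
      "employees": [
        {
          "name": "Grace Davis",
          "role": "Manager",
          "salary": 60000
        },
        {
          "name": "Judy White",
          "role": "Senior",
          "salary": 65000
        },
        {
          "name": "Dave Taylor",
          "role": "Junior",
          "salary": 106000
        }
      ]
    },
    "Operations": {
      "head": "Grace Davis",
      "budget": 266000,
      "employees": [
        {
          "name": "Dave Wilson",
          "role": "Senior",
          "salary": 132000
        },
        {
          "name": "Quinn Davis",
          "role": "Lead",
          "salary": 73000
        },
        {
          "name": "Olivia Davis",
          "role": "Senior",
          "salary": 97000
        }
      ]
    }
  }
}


Path: departments.Marketing.employees[0].name

Navigate:
  -> departments
  -> Marketing
  -> employees[0].name = 'Grace Davis'

Grace Davis


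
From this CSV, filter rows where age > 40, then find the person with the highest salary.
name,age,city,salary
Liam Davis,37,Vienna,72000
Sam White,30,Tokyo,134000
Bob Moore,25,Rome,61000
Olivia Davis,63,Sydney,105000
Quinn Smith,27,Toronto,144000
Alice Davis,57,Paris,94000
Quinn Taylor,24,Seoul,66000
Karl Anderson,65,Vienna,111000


Filter: age > 40
Sort by: salary (descending)

Filtered records (3):
  Karl Anderson, age 65, salary $111000
  Olivia Davis, age 63, salary $105000
  Alice Davis, age 57, salary $94000

Highest salary: Karl Anderson ($111000)

Karl Anderson


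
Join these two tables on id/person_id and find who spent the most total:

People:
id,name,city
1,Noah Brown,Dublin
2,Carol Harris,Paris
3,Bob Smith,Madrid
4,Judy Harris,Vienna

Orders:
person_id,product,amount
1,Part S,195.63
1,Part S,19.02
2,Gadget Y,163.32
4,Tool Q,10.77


Join on: people.id = orders.person_id

Joined rows:
  Noah Brown (Dublin) bought Part S for $195.63
  Noah Brown (Dublin) bought Part S for $19.02
  Carol Harris (Paris) bought Gadget Y for $163.32
  Judy Harris (Vienna) bought Tool Q for $10.77

Total per person:
  Noah Brown: $214.65
  Carol Harris: $163.32
  Judy Harris: $10.77

Top spender: Noah Brown ($214.65)

Noah Brown ($214.65)


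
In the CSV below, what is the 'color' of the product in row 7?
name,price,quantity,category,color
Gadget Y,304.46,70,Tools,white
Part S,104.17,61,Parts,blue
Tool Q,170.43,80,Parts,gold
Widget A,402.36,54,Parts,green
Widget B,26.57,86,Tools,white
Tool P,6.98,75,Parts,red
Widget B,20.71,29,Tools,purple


Query: Row 7 ('Widget B'), column 'color'
Value: purple

purple


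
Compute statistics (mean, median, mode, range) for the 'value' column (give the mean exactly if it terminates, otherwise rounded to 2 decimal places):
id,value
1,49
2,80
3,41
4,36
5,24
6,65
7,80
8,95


Data: [49, 80, 41, 36, 24, 65, 80, 95]
Count: 8
Sum: 470
Mean: 470/8 = 58.75
Sorted: [24, 36, 41, 49, 65, 80, 80, 95]
Median: 57.0
Mode: 80 (2 times)
Range: 95 - 24 = 71
Min: 24, Max: 95

mean=58.75, median=57.0, mode=80, range=71


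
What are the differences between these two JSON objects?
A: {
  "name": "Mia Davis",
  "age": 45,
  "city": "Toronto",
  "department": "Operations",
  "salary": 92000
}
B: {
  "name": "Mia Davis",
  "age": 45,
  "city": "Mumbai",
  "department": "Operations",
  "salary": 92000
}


Comparing each field (in key order):
  name: same
  age: same
  city: DIFFERENT
  department: same
  salary: same
Differences:
  city: Toronto -> Mumbai

1 field(s) changed

1 change: city


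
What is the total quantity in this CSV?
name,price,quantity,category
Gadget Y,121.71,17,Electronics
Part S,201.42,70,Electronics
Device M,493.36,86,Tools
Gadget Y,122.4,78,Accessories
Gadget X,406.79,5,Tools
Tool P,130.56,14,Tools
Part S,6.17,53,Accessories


Computing total quantity:
Values: [17, 70, 86, 78, 5, 14, 53]
Sum = 323

323


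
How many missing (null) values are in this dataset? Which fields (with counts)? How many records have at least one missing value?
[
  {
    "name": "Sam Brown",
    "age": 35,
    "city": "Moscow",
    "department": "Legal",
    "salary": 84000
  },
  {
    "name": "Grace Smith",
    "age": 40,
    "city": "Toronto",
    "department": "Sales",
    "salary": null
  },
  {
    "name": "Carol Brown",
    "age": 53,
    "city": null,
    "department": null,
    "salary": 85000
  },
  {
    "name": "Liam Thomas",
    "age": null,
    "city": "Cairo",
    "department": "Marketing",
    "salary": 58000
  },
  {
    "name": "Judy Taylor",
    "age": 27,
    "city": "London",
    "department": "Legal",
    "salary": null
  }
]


Checking for missing (null) values in 5 records:

  Sam Brown: complete
  Grace Smith: salary
  Carol Brown: city, department
  Liam Thomas: age
  Judy Taylor: salary

Per field:
  name: 0 missing
  age: 1 missing
  city: 1 missing
  department: 1 missing
  salary: 2 missing

Total missing values: 5
Records with any missing: 4

5 missing values (age: 1, city: 1, department: 1, salary: 2); 4 incomplete records


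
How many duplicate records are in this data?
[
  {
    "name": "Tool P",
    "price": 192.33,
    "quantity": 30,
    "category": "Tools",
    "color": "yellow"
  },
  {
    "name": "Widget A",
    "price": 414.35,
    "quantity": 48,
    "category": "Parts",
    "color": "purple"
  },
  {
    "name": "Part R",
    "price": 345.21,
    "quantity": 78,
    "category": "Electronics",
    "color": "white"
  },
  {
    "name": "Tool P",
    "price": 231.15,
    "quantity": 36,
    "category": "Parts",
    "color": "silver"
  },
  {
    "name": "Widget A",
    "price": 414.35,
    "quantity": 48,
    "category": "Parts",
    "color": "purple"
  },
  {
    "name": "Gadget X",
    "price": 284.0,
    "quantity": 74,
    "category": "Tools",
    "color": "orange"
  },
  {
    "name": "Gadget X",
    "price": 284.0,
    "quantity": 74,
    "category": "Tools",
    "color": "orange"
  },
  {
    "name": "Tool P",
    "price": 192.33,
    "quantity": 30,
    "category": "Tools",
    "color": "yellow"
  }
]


Checking 8 records for duplicates:

  Row 1: Tool P ($192.33, qty 30)
  Row 2: Widget A ($414.35, qty 48)
  Row 3: Part R ($345.21, qty 78)
  Row 4: Tool P ($231.15, qty 36)
  Row 5: Widget A ($414.35, qty 48) <-- DUPLICATE
  Row 6: Gadget X ($284.0, qty 74)
  Row 7: Gadget X ($284.0, qty 74) <-- DUPLICATE
  Row 8: Tool P ($192.33, qty 30) <-- DUPLICATE

Duplicates found: 3
Unique records: 5

3 duplicates, 5 unique


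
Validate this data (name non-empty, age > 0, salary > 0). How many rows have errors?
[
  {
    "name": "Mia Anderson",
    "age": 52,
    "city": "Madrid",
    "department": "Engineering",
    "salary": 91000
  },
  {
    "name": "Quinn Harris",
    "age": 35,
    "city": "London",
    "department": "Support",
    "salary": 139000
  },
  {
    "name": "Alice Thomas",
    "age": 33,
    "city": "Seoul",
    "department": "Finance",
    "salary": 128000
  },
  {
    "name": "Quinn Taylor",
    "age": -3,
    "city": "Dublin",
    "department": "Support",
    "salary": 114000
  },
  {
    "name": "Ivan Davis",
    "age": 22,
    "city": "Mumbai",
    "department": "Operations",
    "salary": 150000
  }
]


Validating 5 records:
Rules: name non-empty, age > 0, salary > 0

  Row 1 (Mia Anderson): OK
  Row 2 (Quinn Harris): OK
  Row 3 (Alice Thomas): OK
  Row 4 (Quinn Taylor): negative age: -3
  Row 5 (Ivan Davis): OK

Total errors: 1

1 errors


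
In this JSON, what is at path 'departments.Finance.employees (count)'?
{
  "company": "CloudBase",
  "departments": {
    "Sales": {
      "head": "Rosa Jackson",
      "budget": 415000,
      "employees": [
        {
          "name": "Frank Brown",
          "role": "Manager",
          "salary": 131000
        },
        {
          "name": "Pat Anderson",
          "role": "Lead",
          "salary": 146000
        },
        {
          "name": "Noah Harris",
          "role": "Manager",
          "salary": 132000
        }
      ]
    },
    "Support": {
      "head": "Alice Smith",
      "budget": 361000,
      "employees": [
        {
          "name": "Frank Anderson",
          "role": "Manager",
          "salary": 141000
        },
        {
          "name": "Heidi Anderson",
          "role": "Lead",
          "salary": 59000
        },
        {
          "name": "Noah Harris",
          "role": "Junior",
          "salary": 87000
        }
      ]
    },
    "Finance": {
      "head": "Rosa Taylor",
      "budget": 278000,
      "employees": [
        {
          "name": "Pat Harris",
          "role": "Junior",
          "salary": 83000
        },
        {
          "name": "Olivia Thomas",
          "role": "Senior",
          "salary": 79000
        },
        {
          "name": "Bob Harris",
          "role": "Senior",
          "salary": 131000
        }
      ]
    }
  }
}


Path: departments.Finance.employees (count)

Navigate:
  -> departments
  -> Finance
  -> employees (array, length 3)

3


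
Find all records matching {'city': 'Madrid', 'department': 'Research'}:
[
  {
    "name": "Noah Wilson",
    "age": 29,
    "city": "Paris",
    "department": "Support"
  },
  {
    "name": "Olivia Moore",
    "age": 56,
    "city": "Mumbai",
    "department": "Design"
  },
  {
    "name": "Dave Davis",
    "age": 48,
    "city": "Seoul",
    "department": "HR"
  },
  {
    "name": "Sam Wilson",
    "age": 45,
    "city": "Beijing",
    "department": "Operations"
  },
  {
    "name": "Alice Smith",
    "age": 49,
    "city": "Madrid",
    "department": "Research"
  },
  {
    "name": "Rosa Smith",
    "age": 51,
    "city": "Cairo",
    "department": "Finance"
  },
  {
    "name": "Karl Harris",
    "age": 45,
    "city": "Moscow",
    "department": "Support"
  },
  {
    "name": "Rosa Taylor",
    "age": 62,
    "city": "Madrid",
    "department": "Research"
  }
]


Search criteria: {'city': 'Madrid', 'department': 'Research'}

Checking 8 records:
  Noah Wilson: {city: Paris, department: Support}
  Olivia Moore: {city: Mumbai, department: Design}
  Dave Davis: {city: Seoul, department: HR}
  Sam Wilson: {city: Beijing, department: Operations}
  Alice Smith: {city: Madrid, department: Research} <-- MATCH
  Rosa Smith: {city: Cairo, department: Finance}
  Karl Harris: {city: Moscow, department: Support}
  Rosa Taylor: {city: Madrid, department: Research} <-- MATCH

Matches: ["Alice Smith", "Rosa Taylor"]

["Alice Smith", "Rosa Taylor"]


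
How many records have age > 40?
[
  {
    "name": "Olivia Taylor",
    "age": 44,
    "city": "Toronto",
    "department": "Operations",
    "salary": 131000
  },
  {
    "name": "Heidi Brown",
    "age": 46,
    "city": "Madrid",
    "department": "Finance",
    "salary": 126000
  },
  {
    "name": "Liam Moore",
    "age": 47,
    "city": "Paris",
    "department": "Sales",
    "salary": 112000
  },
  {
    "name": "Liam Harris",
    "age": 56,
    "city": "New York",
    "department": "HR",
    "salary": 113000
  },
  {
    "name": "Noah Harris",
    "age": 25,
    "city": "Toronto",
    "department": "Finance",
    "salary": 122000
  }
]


Data: 5 records
Condition: age > 40

Checking each record:
  Olivia Taylor: 44 MATCH
  Heidi Brown: 46 MATCH
  Liam Moore: 47 MATCH
  Liam Harris: 56 MATCH
  Noah Harris: 25

Count: 4

4


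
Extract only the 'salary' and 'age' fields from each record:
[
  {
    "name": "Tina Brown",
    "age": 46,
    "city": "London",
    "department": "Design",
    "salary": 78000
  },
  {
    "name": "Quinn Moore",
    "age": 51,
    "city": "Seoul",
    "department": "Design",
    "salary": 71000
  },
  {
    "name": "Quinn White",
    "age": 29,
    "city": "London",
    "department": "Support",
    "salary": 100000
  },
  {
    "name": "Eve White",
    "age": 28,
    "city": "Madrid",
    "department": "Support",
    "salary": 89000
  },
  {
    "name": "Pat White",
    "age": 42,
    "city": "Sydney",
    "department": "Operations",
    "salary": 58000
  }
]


Original: 5 records with fields: name, age, city, department, salary
Keep: ['salary', 'age']
Drop: ['name', 'city', 'department']
Result: 5 records, 2 fields each

[
  {
    "salary": 78000,
    "age": 46
  },
  {
    "salary": 71000,
    "age": 51
  },
  {
    "salary": 100000,
    "age": 29
  },
  {
    "salary": 89000,
    "age": 28
  },
  {
    "salary": 58000,
    "age": 42
  }
]


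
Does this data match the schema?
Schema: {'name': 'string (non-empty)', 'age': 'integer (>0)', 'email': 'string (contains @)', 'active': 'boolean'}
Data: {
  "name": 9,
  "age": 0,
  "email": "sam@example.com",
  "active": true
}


Validating each field against schema:
  name: FAIL (9 is not a string)
  age: FAIL (0 is not > 0)
  email: OK (string with @)
  active: OK (boolean)

Result: INVALID (2 errors: name, age)

INVALID (2 errors: name, age)


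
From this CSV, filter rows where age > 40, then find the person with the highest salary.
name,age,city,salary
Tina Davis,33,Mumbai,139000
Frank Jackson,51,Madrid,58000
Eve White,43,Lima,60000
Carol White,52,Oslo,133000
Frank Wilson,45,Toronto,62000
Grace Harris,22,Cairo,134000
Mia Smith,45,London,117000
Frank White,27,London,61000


Filter: age > 40
Sort by: salary (descending)

Filtered records (5):
  Carol White, age 52, salary $133000
  Mia Smith, age 45, salary $117000
  Frank Wilson, age 45, salary $62000
  Eve White, age 43, salary $60000
  Frank Jackson, age 51, salary $58000

Highest salary: Carol White ($133000)

Carol White


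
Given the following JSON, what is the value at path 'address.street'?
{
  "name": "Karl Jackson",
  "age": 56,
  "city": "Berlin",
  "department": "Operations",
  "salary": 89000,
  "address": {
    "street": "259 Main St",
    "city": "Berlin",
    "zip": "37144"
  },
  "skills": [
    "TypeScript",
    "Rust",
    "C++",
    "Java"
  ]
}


Query: address.street
Path: address -> street
Value: 259 Main St

259 Main St


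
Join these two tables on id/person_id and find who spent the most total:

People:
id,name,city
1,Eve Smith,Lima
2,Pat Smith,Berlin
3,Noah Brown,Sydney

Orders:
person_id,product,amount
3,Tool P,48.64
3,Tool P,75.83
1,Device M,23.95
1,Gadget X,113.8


Join on: people.id = orders.person_id

Joined rows:
  Noah Brown (Sydney) bought Tool P for $48.64
  Noah Brown (Sydney) bought Tool P for $75.83
  Eve Smith (Lima) bought Device M for $23.95
  Eve Smith (Lima) bought Gadget X for $113.8

Total per person:
  Eve Smith: $137.75
  Noah Brown: $124.47

Top spender: Eve Smith ($137.75)

Eve Smith ($137.75)


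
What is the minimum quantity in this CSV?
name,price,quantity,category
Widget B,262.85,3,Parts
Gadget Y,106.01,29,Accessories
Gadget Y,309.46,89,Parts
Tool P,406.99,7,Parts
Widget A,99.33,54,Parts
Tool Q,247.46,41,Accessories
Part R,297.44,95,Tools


Computing minimum quantity:
Values: [3, 29, 89, 7, 54, 41, 95]
Min = 3

3


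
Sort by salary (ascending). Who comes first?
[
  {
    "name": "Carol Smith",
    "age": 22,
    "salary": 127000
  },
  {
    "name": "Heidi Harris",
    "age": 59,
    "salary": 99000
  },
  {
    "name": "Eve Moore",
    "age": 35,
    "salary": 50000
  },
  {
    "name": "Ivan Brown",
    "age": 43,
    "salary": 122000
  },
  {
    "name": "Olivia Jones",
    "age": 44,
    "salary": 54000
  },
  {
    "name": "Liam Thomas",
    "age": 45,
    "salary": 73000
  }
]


Sort by: salary (ascending)

Sorted order:
  1. Eve Moore (salary = 50000)
  2. Olivia Jones (salary = 54000)
  3. Liam Thomas (salary = 73000)
  4. Heidi Harris (salary = 99000)
  5. Ivan Brown (salary = 122000)
  6. Carol Smith (salary = 127000)

First: Eve Moore

Eve Moore


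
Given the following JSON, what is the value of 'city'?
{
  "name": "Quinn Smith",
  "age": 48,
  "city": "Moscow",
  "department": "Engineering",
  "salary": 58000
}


Looking up field 'city'
Value: Moscow

Moscow


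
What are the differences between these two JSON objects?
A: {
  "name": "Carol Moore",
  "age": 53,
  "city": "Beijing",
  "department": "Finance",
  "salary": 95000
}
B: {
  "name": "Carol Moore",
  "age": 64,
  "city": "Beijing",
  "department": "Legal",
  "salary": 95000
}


Comparing each field (in key order):
  name: same
  age: DIFFERENT
  city: same
  department: DIFFERENT
  salary: same
Differences:
  age: 53 -> 64
  department: Finance -> Legal

2 field(s) changed

2 changes: age, department


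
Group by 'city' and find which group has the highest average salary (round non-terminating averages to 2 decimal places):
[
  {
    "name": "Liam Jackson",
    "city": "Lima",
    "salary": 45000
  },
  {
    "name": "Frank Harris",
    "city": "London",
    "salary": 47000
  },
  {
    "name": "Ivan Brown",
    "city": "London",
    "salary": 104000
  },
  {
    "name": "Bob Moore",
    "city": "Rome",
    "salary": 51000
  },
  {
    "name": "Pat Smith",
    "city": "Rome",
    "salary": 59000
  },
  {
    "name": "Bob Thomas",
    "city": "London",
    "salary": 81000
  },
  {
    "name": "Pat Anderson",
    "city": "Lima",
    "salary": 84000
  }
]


Group by: city

Groups:
  Lima: 2 people, avg salary = 129000/2 = $64500
  London: 3 people, avg salary = 232000/3 ≈ $77333.33
  Rome: 2 people, avg salary = 110000/2 = $55000

Highest average salary: London (≈$77333.33)

London (≈$77333.33)


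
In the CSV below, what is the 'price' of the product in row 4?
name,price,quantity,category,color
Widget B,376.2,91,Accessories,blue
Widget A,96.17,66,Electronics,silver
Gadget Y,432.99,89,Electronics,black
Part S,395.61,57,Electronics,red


Query: Row 4 ('Part S'), column 'price'
Value: 395.61

395.61


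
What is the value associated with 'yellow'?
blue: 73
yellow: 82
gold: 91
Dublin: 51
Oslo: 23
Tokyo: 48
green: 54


Looking up key 'yellow'
Value: 82

82


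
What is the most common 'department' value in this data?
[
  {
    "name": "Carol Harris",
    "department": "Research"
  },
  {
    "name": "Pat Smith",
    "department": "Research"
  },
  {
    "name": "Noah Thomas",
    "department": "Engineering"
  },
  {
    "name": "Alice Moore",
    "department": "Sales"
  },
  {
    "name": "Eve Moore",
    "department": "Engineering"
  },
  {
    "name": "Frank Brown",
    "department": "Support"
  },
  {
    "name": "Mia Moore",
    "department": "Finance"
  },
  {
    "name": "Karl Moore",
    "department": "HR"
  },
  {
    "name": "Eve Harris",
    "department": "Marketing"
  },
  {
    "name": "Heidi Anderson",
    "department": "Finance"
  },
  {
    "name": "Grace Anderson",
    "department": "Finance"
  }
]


Counting 'department' values across 11 records:

  Finance: 3 ###
  Research: 2 ##
  Engineering: 2 ##
  Sales: 1 #
  Support: 1 #
  HR: 1 #
  Marketing: 1 #

Most common: Finance (3 times)

Finance (3 times)


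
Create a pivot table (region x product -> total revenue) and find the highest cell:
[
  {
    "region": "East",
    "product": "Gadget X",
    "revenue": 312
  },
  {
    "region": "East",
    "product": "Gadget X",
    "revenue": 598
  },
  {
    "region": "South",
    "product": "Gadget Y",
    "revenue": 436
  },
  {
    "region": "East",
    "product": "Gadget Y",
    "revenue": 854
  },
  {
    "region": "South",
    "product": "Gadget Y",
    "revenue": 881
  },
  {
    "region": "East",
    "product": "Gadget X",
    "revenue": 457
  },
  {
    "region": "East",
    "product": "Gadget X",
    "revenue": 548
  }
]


Pivot: region (rows) x product (columns) -> total revenue

     Gadget X      Gadget Y    
East          1915           854  
South            0          1317  

Highest: East / Gadget X = $1915

East / Gadget X = $1915


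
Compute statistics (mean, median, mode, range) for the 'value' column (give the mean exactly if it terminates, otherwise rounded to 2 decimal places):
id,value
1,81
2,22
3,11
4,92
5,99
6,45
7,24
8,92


Data: [81, 22, 11, 92, 99, 45, 24, 92]
Count: 8
Sum: 466
Mean: 466/8 = 58.25
Sorted: [11, 22, 24, 45, 81, 92, 92, 99]
Median: 63.0
Mode: 92 (2 times)
Range: 99 - 11 = 88
Min: 11, Max: 99

mean=58.25, median=63.0, mode=92, range=88


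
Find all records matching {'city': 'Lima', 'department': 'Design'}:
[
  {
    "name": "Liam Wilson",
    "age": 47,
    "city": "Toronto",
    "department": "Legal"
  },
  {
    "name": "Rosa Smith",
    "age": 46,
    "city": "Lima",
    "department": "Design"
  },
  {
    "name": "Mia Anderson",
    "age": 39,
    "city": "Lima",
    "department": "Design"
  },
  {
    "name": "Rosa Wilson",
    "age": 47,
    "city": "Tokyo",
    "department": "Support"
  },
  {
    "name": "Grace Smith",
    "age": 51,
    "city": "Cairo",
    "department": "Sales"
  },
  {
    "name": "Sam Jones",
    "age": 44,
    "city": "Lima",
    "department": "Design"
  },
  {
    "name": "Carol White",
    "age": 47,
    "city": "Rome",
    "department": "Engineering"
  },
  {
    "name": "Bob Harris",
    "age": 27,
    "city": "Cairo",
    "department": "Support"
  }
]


Search criteria: {'city': 'Lima', 'department': 'Design'}

Checking 8 records:
  Liam Wilson: {city: Toronto, department: Legal}
  Rosa Smith: {city: Lima, department: Design} <-- MATCH
  Mia Anderson: {city: Lima, department: Design} <-- MATCH
  Rosa Wilson: {city: Tokyo, department: Support}
  Grace Smith: {city: Cairo, department: Sales}
  Sam Jones: {city: Lima, department: Design} <-- MATCH
  Carol White: {city: Rome, department: Engineering}
  Bob Harris: {city: Cairo, department: Support}

Matches: ["Rosa Smith", "Mia Anderson", "Sam Jones"]

["Rosa Smith", "Mia Anderson", "Sam Jones"]


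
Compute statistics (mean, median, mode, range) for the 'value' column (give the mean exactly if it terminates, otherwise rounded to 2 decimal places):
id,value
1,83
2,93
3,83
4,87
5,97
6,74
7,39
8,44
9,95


Data: [83, 93, 83, 87, 97, 74, 39, 44, 95]
Count: 9
Sum: 695
Mean: 695/9 ≈ 77.22 (rounded to 2 decimal places)
Sorted: [39, 44, 74, 83, 83, 87, 93, 95, 97]
Median: 83.0
Mode: 83 (2 times)
Range: 97 - 39 = 58
Min: 39, Max: 97

mean≈77.22, median=83.0, mode=83, range=58


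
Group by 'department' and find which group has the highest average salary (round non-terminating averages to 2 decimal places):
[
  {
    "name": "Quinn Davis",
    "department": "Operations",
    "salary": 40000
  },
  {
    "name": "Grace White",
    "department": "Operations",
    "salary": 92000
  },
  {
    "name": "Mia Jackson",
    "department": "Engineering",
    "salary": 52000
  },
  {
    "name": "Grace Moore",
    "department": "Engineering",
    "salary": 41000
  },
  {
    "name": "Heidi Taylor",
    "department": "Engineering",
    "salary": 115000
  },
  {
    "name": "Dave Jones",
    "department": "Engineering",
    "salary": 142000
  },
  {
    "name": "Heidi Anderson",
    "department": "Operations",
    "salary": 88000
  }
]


Group by: department

Groups:
  Engineering: 4 people, avg salary = 350000/4 = $87500
  Operations: 3 people, avg salary = 220000/3 ≈ $73333.33

Highest average salary: Engineering ($87500)

Engineering ($87500)


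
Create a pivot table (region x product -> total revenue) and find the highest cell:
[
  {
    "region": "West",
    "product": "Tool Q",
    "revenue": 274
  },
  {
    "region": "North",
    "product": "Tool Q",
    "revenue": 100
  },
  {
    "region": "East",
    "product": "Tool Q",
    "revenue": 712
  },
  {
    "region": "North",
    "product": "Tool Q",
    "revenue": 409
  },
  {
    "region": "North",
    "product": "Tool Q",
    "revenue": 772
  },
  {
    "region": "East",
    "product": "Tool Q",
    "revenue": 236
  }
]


Pivot: region (rows) x product (columns) -> total revenue

     Tool Q      
East           948  
North         1281  
West           274  

Highest: North / Tool Q = $1281

North / Tool Q = $1281


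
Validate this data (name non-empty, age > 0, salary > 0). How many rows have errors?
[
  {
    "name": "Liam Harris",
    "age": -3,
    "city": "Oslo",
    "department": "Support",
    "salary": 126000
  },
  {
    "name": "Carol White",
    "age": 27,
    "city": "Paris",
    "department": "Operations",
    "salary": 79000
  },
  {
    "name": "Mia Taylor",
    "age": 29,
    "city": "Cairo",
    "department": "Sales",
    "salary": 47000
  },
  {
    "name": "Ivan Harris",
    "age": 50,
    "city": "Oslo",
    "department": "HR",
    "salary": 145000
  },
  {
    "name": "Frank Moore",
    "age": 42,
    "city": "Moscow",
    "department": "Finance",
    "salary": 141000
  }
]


Validating 5 records:
Rules: name non-empty, age > 0, salary > 0

  Row 1 (Liam Harris): negative age: -3
  Row 2 (Carol White): OK
  Row 3 (Mia Taylor): OK
  Row 4 (Ivan Harris): OK
  Row 5 (Frank Moore): OK

Total errors: 1

1 errors


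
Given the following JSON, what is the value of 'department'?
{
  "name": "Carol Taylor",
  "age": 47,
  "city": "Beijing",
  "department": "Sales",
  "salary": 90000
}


Looking up field 'department'
Value: Sales

Sales


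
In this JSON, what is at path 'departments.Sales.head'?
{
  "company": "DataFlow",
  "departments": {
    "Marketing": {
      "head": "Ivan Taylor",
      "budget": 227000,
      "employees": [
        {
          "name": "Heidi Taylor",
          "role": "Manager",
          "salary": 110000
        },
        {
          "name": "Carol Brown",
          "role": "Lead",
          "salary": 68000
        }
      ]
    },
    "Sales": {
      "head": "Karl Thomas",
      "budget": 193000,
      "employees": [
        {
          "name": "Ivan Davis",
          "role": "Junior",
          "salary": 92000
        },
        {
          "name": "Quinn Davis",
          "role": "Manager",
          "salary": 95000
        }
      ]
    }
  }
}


Path: departments.Sales.head

Navigate:
  -> departments
  -> Sales
  -> head = 'Karl Thomas'

Karl Thomas


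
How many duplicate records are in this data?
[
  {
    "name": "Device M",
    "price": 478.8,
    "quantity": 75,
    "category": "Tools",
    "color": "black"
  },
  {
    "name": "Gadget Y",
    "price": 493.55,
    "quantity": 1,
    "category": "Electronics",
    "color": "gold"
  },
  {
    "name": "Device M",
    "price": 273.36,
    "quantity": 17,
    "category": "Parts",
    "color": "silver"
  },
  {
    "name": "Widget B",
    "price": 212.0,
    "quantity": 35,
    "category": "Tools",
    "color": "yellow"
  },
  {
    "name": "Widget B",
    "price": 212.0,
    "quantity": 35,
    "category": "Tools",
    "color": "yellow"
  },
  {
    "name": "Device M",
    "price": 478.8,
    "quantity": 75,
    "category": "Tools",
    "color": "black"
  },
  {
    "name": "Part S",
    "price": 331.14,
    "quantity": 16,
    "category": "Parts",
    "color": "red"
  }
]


Checking 7 records for duplicates:

  Row 1: Device M ($478.8, qty 75)
  Row 2: Gadget Y ($493.55, qty 1)
  Row 3: Device M ($273.36, qty 17)
  Row 4: Widget B ($212.0, qty 35)
  Row 5: Widget B ($212.0, qty 35) <-- DUPLICATE
  Row 6: Device M ($478.8, qty 75) <-- DUPLICATE
  Row 7: Part S ($331.14, qty 16)

Duplicates found: 2
Unique records: 5

2 duplicates, 5 unique


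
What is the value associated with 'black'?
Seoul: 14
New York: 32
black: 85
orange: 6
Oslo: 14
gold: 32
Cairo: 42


Looking up key 'black'
Value: 85

85


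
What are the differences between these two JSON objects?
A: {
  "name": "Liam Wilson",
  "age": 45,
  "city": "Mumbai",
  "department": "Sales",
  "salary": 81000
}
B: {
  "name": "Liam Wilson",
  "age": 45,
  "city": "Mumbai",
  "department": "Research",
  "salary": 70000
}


Comparing each field (in key order):
  name: same
  age: same
  city: same
  department: DIFFERENT
  salary: DIFFERENT
Differences:
  department: Sales -> Research
  salary: 81000 -> 70000

2 field(s) changed

2 changes: department, salary


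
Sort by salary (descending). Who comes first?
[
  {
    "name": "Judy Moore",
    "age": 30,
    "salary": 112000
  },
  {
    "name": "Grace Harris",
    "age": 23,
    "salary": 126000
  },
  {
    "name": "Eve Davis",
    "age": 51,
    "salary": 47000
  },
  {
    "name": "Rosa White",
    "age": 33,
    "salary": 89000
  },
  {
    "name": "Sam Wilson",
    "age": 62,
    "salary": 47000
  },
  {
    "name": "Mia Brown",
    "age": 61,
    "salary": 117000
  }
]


Sort by: salary (descending)

Sorted order:
  1. Grace Harris (salary = 126000)
  2. Mia Brown (salary = 117000)
  3. Judy Moore (salary = 112000)
  4. Rosa White (salary = 89000)
  5. Eve Davis (salary = 47000)
  6. Sam Wilson (salary = 47000)

First: Grace Harris

Grace Harris


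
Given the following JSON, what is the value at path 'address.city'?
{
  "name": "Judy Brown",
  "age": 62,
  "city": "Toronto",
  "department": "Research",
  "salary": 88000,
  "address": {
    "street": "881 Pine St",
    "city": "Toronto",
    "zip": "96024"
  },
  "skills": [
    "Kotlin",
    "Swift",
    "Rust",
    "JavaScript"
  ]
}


Query: address.city
Path: address -> city
Value: Toronto

Toronto


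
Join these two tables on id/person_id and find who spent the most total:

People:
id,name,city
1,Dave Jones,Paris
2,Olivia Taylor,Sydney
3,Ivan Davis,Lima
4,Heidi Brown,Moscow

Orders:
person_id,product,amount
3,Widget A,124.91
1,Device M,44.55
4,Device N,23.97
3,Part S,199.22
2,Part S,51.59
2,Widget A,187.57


Join on: people.id = orders.person_id

Joined rows:
  Ivan Davis (Lima) bought Widget A for $124.91
  Dave Jones (Paris) bought Device M for $44.55
  Heidi Brown (Moscow) bought Device N for $23.97
  Ivan Davis (Lima) bought Part S for $199.22
  Olivia Taylor (Sydney) bought Part S for $51.59
  Olivia Taylor (Sydney) bought Widget A for $187.57

Total per person:
  Ivan Davis: $324.13
  Olivia Taylor: $239.16
  Dave Jones: $44.55
  Heidi Brown: $23.97

Top spender: Ivan Davis ($324.13)

Ivan Davis ($324.13)


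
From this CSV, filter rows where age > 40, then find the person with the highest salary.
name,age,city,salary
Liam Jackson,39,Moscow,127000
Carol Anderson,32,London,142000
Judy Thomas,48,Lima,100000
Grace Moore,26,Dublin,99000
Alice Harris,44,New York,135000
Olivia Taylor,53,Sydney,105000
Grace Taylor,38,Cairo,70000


Filter: age > 40
Sort by: salary (descending)

Filtered records (3):
  Alice Harris, age 44, salary $135000
  Olivia Taylor, age 53, salary $105000
  Judy Thomas, age 48, salary $100000

Highest salary: Alice Harris ($135000)

Alice Harris


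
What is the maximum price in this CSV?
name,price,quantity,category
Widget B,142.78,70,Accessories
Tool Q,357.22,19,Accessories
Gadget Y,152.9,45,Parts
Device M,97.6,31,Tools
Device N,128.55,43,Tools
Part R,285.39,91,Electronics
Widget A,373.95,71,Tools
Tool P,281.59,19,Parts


Computing maximum price:
Values: [142.78, 357.22, 152.9, 97.6, 128.55, 285.39, 373.95, 281.59]
Max = 373.95

373.95


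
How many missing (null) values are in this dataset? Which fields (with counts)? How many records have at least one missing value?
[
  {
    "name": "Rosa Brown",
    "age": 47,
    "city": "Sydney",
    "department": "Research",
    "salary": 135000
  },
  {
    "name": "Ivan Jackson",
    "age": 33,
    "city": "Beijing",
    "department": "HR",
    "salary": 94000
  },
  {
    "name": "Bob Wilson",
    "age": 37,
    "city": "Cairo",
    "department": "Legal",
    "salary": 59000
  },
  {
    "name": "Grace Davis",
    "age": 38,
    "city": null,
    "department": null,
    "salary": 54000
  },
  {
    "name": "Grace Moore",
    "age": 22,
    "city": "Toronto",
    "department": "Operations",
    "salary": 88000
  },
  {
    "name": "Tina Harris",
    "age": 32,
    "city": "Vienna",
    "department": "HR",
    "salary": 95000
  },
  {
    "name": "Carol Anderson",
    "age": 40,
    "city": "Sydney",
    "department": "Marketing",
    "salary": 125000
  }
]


Checking for missing (null) values in 7 records:

  Rosa Brown: complete
  Ivan Jackson: complete
  Bob Wilson: complete
  Grace Davis: city, department
  Grace Moore: complete
  Tina Harris: complete
  Carol Anderson: complete

Per field:
  name: 0 missing
  age: 0 missing
  city: 1 missing
  department: 1 missing
  salary: 0 missing

Total missing values: 2
Records with any missing: 1

2 missing values (city: 1, department: 1); 1 incomplete records


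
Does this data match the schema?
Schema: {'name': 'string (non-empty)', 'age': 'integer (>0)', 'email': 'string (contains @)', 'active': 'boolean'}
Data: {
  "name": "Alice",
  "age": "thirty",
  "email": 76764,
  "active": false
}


Validating each field against schema:
  name: OK (non-empty string)
  age: FAIL ("thirty" is not an integer)
  email: FAIL (76764 is not a string)
  active: OK (boolean)

Result: INVALID (2 errors: age, email)

INVALID (2 errors: age, email)


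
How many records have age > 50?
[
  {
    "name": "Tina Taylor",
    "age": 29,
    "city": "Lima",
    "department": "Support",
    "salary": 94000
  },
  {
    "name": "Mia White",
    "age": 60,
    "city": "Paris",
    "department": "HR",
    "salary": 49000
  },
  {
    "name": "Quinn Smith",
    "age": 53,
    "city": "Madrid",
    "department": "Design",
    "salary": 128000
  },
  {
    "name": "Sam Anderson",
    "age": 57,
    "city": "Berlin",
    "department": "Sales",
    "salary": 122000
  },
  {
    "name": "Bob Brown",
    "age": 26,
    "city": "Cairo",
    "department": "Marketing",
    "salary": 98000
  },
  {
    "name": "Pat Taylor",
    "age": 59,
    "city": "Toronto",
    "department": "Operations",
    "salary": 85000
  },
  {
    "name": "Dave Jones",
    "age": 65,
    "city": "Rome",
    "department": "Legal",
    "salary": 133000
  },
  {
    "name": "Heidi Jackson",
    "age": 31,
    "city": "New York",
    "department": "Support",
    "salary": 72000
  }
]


Data: 8 records
Condition: age > 50

Checking each record:
  Tina Taylor: 29
  Mia White: 60 MATCH
  Quinn Smith: 53 MATCH
  Sam Anderson: 57 MATCH
  Bob Brown: 26
  Pat Taylor: 59 MATCH
  Dave Jones: 65 MATCH
  Heidi Jackson: 31

Count: 5

5


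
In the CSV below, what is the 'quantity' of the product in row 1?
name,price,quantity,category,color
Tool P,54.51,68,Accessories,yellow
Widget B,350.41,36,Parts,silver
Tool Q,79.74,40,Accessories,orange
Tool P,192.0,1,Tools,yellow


Query: Row 1 ('Tool P'), column 'quantity'
Value: 68

68


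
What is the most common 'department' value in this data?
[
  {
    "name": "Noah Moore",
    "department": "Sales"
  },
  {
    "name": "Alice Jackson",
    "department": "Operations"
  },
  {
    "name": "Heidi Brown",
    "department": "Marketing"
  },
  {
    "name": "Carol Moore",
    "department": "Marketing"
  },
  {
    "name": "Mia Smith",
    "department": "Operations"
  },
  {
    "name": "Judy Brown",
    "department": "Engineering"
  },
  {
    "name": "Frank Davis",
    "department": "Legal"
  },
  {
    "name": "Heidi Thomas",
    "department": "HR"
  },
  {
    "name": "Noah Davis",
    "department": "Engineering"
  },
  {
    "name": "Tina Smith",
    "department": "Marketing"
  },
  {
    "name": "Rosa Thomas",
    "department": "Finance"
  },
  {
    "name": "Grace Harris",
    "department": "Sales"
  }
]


Counting 'department' values across 12 records:

  Marketing: 3 ###
  Sales: 2 ##
  Operations: 2 ##
  Engineering: 2 ##
  Legal: 1 #
  HR: 1 #
  Finance: 1 #

Most common: Marketing (3 times)

Marketing (3 times)
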